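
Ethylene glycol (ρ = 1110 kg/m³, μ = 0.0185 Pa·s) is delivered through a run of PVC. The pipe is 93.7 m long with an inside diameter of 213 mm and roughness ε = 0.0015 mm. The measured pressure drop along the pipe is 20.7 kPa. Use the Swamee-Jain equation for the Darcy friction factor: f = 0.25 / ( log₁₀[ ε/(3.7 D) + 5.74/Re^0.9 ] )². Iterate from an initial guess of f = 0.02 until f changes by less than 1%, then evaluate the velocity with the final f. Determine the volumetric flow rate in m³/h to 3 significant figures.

Q ≈ 237 m³/h

Rearranging Darcy-Weisbach: V = √(2·ΔP·D/(f·L·ρ)). With ε/D = 1.5e-06/0.213 = 7.04e-06, iterate starting from f = 0.02:
  f = 0.02 → V = √(2·2.07e+04·0.213/(0.02·93.7·1110)) = 2.059 m/s; Re = ρVD/μ = 2.631e+04; f → 0.02414
  f = 0.02414 → V = 1.874 m/s; Re = 2.395e+04; f → 0.0247
  f = 0.0247 → V = 1.853 m/s; Re = 2.368e+04; f → 0.02477
Converged (Δf/f < 1%). With the final f = 0.02477: V = √(2·2.07e+04·0.213/(0.02477·93.7·1110)) = 1.85 m/s.
Q = V·A = 1.85·(π/4·0.213²) = 0.06592 m³/s = 237 m³/h.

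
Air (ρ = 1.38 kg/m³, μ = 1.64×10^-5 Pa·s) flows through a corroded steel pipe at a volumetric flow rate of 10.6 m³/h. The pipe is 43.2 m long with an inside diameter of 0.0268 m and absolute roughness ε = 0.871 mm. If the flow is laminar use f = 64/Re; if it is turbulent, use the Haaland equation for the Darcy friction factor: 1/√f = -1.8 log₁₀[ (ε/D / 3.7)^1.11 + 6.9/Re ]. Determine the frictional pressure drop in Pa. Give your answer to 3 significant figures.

Q = 10.6 m³/h = 10.6/3600 = 0.002944 m³/s.
Cross-sectional area A = πD²/4 = π(0.0268)²/4 = 0.0005641 m²; mean velocity V = Q/A = 0.002944/0.0005641 = 5.22 m/s.
Reynolds number Re = ρVD/μ = 1.38 · 5.22 · 0.0268 / 1.64e-05 = 1.177e+04.
Re > 4000 → turbulent. Relative roughness ε/D = 0.000871/0.0268 = 0.0325. Haaland: 1/√f = -1.8 log₁₀[(0.0325/3.7)^1.11 + 6.9/1.177e+04] = -1.8 log₁₀[0.00522 + 0.000586] = 4.025, so f = 0.06172.
Darcy-Weisbach: ΔP = f(L/D)(ρV²/2) = 0.06172·(43.2/0.0268)·(1.38·5.22²/2) = 0.06172·1612·18.8 = 1870 Pa.

ΔP ≈ 1870 Pa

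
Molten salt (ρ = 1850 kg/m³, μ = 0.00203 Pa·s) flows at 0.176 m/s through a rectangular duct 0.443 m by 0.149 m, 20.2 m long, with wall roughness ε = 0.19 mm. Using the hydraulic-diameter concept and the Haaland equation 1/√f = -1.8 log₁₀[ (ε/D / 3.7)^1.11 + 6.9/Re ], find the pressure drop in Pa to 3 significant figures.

ΔP ≈ 63.7 Pa

Hydraulic diameter D_h = 4A/P = 4·(0.443·0.149)/(2·(0.443+0.149)) = 0.264/1.184 = 0.223 m.
Re = ρVD_h/μ = 1850·0.176·0.223/0.00203 = 3.577e+04.
ε/D_h = 0.00019/0.223 = 0.000852; Haaland gives 1/√f = -1.8 log₁₀[9.16e-05+0.000193] = 6.382, so f = 0.02455.
ΔP = f(L/D_h)(ρV²/2) = 0.02455·20.2/0.223·28.65 = 63.71 Pa.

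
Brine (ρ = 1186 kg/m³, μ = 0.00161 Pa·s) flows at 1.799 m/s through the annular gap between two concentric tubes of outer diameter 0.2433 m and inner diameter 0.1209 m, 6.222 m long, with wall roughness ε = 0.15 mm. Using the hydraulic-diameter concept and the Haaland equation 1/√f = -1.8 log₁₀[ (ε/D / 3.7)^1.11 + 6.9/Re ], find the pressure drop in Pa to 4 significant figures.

ΔP ≈ 2146 Pa

Hydraulic diameter D_h = 4A/P = D_o - D_i = 0.2433 - 0.1209 = 0.1224 m.
Re = ρVD_h/μ = 1186·1.799·0.1224/0.00161 = 1.622e+05.
ε/D_h = 0.00015/0.1224 = 0.00123; Haaland gives 1/√f = -1.8 log₁₀[0.000137+4.25e-05] = 6.742, so f = 0.022.
ΔP = f(L/D_h)(ρV²/2) = 0.022·6.222/0.1224·1919 = 2146 Pa.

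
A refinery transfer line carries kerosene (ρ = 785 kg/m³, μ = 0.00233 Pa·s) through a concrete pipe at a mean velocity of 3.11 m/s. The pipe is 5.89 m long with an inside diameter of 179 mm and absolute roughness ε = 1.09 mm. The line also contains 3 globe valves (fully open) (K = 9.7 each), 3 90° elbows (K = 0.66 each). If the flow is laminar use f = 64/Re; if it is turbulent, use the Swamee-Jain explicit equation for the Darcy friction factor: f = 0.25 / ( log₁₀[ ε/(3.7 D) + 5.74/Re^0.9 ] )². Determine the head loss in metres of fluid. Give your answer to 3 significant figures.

h_f ≈ 15.9 m

Reynolds number Re = ρVD/μ = 785 · 3.11 · 0.179 / 0.00233 = 1.876e+05.
Re > 4000 → turbulent. Relative roughness ε/D = 0.00109/0.179 = 0.00609. Swamee-Jain: f = 0.25/(log₁₀[0.00609/3.7 + 5.74/1.876e+05^0.9])² = 0.25/(log₁₀[0.00165 + 0.000103])² = 0.25/(-2.757)² = 0.03288.
Total minor-loss coefficient ΣK = 3·9.7 + 3·0.66 = 31.1.
ΔP = [f·L/D + ΣK]·(ρV²/2) = [0.03288·5.89/0.179 + 31.1]·(785·3.11²/2) = [1.082 + 31.1]·3796 = 1.221e+05 Pa.
Head loss h_f = ΔP/(ρg) = 1.221e+05/(785·9.81) = 15.9 m.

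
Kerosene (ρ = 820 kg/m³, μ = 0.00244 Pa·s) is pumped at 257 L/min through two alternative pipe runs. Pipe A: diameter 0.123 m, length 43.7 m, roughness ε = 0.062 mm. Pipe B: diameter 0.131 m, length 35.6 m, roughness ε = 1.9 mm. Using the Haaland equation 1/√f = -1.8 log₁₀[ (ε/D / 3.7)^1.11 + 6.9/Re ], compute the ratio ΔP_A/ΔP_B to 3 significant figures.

ΔP_A/ΔP_B ≈ 1.04

Pipe A: V = Q/A = 0.004283/0.01188 = 0.3605 m/s; Re = 1.49e+04; ε/D = 0.000504; Haaland → f = 0.02853; ΔP_A = f(L/D)(ρV²/2) = 540.1 Pa.
Pipe B: V = Q/A = 0.004283/0.01348 = 0.3178 m/s; Re = 1.399e+04; ε/D = 0.0145; Haaland → f = 0.04633; ΔP_B = f(L/D)(ρV²/2) = 521.3 Pa.
ΔP_A/ΔP_B = 540.1/521.3 = 1.04.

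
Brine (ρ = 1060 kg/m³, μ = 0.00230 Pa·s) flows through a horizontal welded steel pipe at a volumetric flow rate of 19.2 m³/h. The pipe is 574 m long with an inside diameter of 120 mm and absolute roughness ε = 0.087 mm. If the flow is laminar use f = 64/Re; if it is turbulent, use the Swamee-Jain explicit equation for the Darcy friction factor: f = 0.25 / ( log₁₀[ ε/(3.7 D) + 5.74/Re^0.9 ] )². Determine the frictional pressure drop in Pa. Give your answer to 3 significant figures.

Q = 19.2 m³/h = 19.2/3600 = 0.005333 m³/s.
Cross-sectional area A = πD²/4 = π(0.12)²/4 = 0.01131 m²; mean velocity V = Q/A = 0.005333/0.01131 = 0.4716 m/s.
Reynolds number Re = ρVD/μ = 1060 · 0.4716 · 0.12 / 0.0023 = 2.608e+04.
Re > 4000 → turbulent. Relative roughness ε/D = 8.7e-05/0.12 = 0.000725. Swamee-Jain: f = 0.25/(log₁₀[0.000725/3.7 + 5.74/2.608e+04^0.9])² = 0.25/(log₁₀[0.000196 + 0.000608])² = 0.25/(-3.095)² = 0.02611.
Darcy-Weisbach: ΔP = f(L/D)(ρV²/2) = 0.02611·(574/0.12)·(1060·0.4716²/2) = 0.02611·4783·117.9 = 1.472e+04 Pa.

ΔP ≈ 14700 Pa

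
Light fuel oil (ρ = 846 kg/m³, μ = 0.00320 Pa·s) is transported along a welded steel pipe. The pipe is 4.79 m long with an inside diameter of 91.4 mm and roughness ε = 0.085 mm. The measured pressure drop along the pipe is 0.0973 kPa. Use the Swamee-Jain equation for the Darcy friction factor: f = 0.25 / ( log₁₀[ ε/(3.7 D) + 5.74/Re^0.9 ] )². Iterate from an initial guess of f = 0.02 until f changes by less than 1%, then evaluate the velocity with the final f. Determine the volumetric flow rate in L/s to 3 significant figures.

Rearranging Darcy-Weisbach: V = √(2·ΔP·D/(f·L·ρ)). With ε/D = 8.5e-05/0.0914 = 0.00093, iterate starting from f = 0.02:
  f = 0.02 → V = √(2·97.3·0.0914/(0.02·4.79·846)) = 0.4685 m/s; Re = ρVD/μ = 1.132e+04; f → 0.03161
  f = 0.03161 → V = 0.3726 m/s; Re = 9004; f → 0.03339
  f = 0.03339 → V = 0.3625 m/s; Re = 8760; f → 0.03362
Converged (Δf/f < 1%). With the final f = 0.03362: V = √(2·97.3·0.0914/(0.03362·4.79·846)) = 0.3613 m/s.
Q = V·A = 0.3613·(π/4·0.0914²) = 0.002371 m³/s = 2.37 L/s.

Q ≈ 2.37 L/s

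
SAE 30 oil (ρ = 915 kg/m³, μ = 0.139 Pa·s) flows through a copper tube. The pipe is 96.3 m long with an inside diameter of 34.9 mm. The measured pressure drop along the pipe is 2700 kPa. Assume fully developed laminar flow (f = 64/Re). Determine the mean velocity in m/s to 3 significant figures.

For laminar flow, f = 64/Re with Re = ρVD/μ, so Darcy-Weisbach reduces to ΔP = 32μLV/D². Solving for V: V = ΔP·D²/(32μL) = 2.7e+06·(0.0349)²/(32·0.139·96.3) = 7.678 m/s.
Check: Re = ρVD/μ = 915·7.678·0.0349/0.139 = 1764 < 2300, so the laminar assumption holds.

V ≈ 7.68 m/s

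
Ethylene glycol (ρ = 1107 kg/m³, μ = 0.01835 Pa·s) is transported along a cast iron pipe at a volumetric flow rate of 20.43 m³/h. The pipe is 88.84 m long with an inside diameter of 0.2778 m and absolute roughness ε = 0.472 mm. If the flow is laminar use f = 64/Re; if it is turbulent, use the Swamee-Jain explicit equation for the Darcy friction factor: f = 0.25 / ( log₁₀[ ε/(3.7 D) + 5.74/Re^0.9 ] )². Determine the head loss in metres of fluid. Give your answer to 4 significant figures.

Q = 20.43 m³/h = 20.43/3600 = 0.005675 m³/s.
Cross-sectional area A = πD²/4 = π(0.2778)²/4 = 0.06061 m²; mean velocity V = Q/A = 0.005675/0.06061 = 0.09363 m/s.
Reynolds number Re = ρVD/μ = 1107 · 0.09363 · 0.2778 / 0.0184 = 1569.
Re < 2300 → laminar flow, so f = 64/Re = 64/1569 = 0.04079 (the turbulent correlation is not needed).
Darcy-Weisbach: ΔP = f(L/D)(ρV²/2) = 0.04079·(88.84/0.2778)·(1107·0.09363²/2) = 0.04079·319.8·4.852 = 63.29 Pa.
Head loss h_f = ΔP/(ρg) = 63.29/(1107·9.81) = 0.005828 m.

h_f ≈ 0.005828 m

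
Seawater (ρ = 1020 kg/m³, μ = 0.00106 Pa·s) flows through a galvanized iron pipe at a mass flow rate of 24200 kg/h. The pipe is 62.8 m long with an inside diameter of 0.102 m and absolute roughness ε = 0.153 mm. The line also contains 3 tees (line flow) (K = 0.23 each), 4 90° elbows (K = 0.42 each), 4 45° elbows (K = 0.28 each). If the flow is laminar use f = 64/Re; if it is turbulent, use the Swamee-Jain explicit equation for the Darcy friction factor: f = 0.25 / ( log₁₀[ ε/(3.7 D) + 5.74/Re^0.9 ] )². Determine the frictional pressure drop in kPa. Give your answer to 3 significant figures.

ṁ = 24200 kg/h = 24200/3600 = 6.722 kg/s.
A = πD²/4 = π(0.102)²/4 = 0.008171 m²; mean velocity V = ṁ/(ρA) = 6.722/(1020 · 0.008171) = 0.8065 m/s.
Reynolds number Re = ρVD/μ = 1020 · 0.8065 · 0.102 / 0.00106 = 7.916e+04.
Re > 4000 → turbulent. Relative roughness ε/D = 0.000153/0.102 = 0.0015. Swamee-Jain: f = 0.25/(log₁₀[0.0015/3.7 + 5.74/7.916e+04^0.9])² = 0.25/(log₁₀[0.000405 + 0.000224])² = 0.25/(-3.201)² = 0.0244.
Total minor-loss coefficient ΣK = 3·0.23 + 4·0.42 + 4·0.28 = 3.49.
ΔP = [f·L/D + ΣK]·(ρV²/2) = [0.0244·62.8/0.102 + 3.49]·(1020·0.8065²/2) = [15.02 + 3.49]·331.8 = 6141 Pa.
ΔP = 6141 Pa = 6.14 kPa.

ΔP ≈ 6.14 kPa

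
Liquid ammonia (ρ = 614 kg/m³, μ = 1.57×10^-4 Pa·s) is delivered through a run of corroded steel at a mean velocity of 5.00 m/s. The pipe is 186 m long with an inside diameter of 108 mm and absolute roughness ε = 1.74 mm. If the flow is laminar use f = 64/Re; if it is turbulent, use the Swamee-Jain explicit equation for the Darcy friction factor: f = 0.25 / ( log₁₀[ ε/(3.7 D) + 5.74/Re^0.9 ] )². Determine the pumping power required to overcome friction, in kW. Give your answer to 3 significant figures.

P ≈ 27.2 kW

Reynolds number Re = ρVD/μ = 614 · 5 · 0.108 / 0.000157 = 2.112e+06.
Re > 4000 → turbulent. Relative roughness ε/D = 0.00174/0.108 = 0.0161. Swamee-Jain: f = 0.25/(log₁₀[0.0161/3.7 + 5.74/2.112e+06^0.9])² = 0.25/(log₁₀[0.00435 + 1.17e-05])² = 0.25/(-2.36)² = 0.04489.
Darcy-Weisbach: ΔP = f(L/D)(ρV²/2) = 0.04489·(186/0.108)·(614·5²/2) = 0.04489·1722·7675 = 5.934e+05 Pa.
Q = V·A = 5·0.009161 = 0.0458 m³/s.
Pumping power P = QΔP = 0.0458·5.934e+05 = 27180 W = 27.2 kW.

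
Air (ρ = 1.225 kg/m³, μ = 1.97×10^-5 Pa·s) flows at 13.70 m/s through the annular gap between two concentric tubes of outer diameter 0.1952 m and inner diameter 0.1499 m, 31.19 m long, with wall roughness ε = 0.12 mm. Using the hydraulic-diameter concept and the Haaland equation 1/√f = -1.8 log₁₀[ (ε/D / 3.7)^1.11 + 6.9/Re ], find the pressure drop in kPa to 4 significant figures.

ΔP ≈ 2.244 kPa

Hydraulic diameter D_h = 4A/P = D_o - D_i = 0.1952 - 0.1499 = 0.0453 m.
Re = ρVD_h/μ = 1.225·13.7·0.0453/1.97e-05 = 3.859e+04.
ε/D_h = 0.00012/0.0453 = 0.00265; Haaland gives 1/√f = -1.8 log₁₀[0.000323+0.000179] = 5.939, so f = 0.02835.
ΔP = f(L/D_h)(ρV²/2) = 0.02835·31.19/0.0453·115 = 2244 Pa.
ΔP = 2.244 kPa.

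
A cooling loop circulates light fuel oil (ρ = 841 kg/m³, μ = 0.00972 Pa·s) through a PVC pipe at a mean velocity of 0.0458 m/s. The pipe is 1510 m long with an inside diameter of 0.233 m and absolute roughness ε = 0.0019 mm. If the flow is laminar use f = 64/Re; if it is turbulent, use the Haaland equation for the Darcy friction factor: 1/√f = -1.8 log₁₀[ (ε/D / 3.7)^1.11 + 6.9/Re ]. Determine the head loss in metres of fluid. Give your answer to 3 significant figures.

Reynolds number Re = ρVD/μ = 841 · 0.0458 · 0.233 / 0.00972 = 923.3.
Re < 2300 → laminar flow, so f = 64/Re = 64/923.3 = 0.06932 (the turbulent correlation is not needed).
Darcy-Weisbach: ΔP = f(L/D)(ρV²/2) = 0.06932·(1510/0.233)·(841·0.0458²/2) = 0.06932·6481·0.8821 = 396.2 Pa.
Head loss h_f = ΔP/(ρg) = 396.2/(841·9.81) = 0.0480 m.

h_f ≈ 0.0480 m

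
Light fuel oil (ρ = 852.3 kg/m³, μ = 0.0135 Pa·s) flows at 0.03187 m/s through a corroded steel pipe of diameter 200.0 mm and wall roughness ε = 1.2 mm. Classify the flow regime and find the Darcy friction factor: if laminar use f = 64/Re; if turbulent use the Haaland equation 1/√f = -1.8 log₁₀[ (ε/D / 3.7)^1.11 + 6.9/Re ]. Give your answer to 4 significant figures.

Re = ρVD/μ = 852.3·0.03187·0.2/0.0135 = 402.4.
Re < 2300 → laminar, so f = 64/Re = 0.159 (roughness is irrelevant in laminar flow).

f ≈ 0.1590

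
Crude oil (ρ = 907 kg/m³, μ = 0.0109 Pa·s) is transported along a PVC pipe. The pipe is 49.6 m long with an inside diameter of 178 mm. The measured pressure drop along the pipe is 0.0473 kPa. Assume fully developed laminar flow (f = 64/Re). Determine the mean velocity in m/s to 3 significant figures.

For laminar flow, f = 64/Re with Re = ρVD/μ, so Darcy-Weisbach reduces to ΔP = 32μLV/D². Solving for V: V = ΔP·D²/(32μL) = 47.3·(0.178)²/(32·0.0109·49.6) = 0.08662 m/s.
Check: Re = ρVD/μ = 907·0.08662·0.178/0.0109 = 1283 < 2300, so the laminar assumption holds.

V ≈ 0.0866 m/s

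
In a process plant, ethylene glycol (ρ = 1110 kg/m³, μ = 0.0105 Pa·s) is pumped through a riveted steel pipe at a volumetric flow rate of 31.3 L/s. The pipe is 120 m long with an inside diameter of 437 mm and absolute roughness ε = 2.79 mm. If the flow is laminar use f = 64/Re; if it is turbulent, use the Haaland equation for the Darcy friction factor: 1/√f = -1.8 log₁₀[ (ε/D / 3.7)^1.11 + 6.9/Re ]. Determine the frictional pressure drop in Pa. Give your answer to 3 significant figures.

Q = 31.3 L/s = 31.3/1000 = 0.0313 m³/s.
Cross-sectional area A = πD²/4 = π(0.437)²/4 = 0.15 m²; mean velocity V = Q/A = 0.0313/0.15 = 0.2087 m/s.
Reynolds number Re = ρVD/μ = 1110 · 0.2087 · 0.437 / 0.0105 = 9641.
Re > 4000 → turbulent. Relative roughness ε/D = 0.00279/0.437 = 0.00638. Haaland: 1/√f = -1.8 log₁₀[(0.00638/3.7)^1.11 + 6.9/9641] = -1.8 log₁₀[0.000857 + 0.000716] = 5.046, so f = 0.03927.
Darcy-Weisbach: ΔP = f(L/D)(ρV²/2) = 0.03927·(120/0.437)·(1110·0.2087²/2) = 0.03927·274.6·24.17 = 260.7 Pa.

ΔP ≈ 261 Pa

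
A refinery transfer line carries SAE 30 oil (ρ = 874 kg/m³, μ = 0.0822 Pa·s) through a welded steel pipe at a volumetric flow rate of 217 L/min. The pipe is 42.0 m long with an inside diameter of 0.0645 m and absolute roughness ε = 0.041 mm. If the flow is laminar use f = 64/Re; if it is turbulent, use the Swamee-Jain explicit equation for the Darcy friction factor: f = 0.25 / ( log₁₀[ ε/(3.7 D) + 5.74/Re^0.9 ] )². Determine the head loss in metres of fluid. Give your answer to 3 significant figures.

h_f ≈ 3.43 m

Q = 217 L/min = 217/60000 = 0.003617 m³/s.
Cross-sectional area A = πD²/4 = π(0.0645)²/4 = 0.003267 m²; mean velocity V = Q/A = 0.003617/0.003267 = 1.107 m/s.
Reynolds number Re = ρVD/μ = 874 · 1.107 · 0.0645 / 0.0822 = 759.1.
Re < 2300 → laminar flow, so f = 64/Re = 64/759.1 = 0.08431 (the turbulent correlation is not needed).
Darcy-Weisbach: ΔP = f(L/D)(ρV²/2) = 0.08431·(42/0.0645)·(874·1.107²/2) = 0.08431·651.2·535.4 = 2.939e+04 Pa.
Head loss h_f = ΔP/(ρg) = 2.939e+04/(874·9.81) = 3.43 m.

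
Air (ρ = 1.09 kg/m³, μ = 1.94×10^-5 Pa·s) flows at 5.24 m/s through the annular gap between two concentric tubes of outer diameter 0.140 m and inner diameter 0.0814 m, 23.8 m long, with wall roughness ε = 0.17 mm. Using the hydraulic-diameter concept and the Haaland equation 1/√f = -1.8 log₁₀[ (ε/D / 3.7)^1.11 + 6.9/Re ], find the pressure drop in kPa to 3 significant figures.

ΔP ≈ 0.193 kPa

Hydraulic diameter D_h = 4A/P = D_o - D_i = 0.14 - 0.0814 = 0.0586 m.
Re = ρVD_h/μ = 1.09·5.24·0.0586/1.94e-05 = 1.725e+04.
ε/D_h = 0.00017/0.0586 = 0.0029; Haaland gives 1/√f = -1.8 log₁₀[0.000357+0.0004] = 5.618, so f = 0.03169.
ΔP = f(L/D_h)(ρV²/2) = 0.03169·23.8/0.0586·14.96 = 192.6 Pa.
ΔP = 0.193 kPa.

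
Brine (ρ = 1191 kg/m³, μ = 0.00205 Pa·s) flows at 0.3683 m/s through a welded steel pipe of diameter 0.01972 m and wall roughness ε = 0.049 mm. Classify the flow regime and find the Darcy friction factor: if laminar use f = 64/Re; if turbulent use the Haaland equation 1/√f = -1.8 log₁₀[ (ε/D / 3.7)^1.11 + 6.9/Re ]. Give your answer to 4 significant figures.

Re = ρVD/μ = 1191·0.3683·0.01972/0.00205 = 4220.
Re > 4000 → turbulent. ε/D = 4.9e-05/0.01972 = 0.00248; Haaland: 1/√f = -1.8 log₁₀[0.000301 + 0.00164] = 4.884, so f = 0.04193.

f ≈ 0.04193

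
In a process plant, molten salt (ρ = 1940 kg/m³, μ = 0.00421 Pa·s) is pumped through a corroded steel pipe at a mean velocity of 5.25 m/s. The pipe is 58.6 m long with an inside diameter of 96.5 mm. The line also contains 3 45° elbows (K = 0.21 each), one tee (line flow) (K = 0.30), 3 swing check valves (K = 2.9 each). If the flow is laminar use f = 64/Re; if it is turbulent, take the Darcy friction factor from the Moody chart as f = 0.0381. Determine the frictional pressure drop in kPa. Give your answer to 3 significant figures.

Reynolds number Re = ρVD/μ = 1940 · 5.25 · 0.0965 / 0.00421 = 2.335e+05.
Re > 4000 → turbulent; use the Moody-chart value f = 0.0381.
Total minor-loss coefficient ΣK = 3·0.21 + 1·0.3 + 3·2.9 = 9.63.
ΔP = [f·L/D + ΣK]·(ρV²/2) = [0.0381·58.6/0.0965 + 9.63]·(1940·5.25²/2) = [23.14 + 9.63]·2.674e+04 = 8.76e+05 Pa.
ΔP = 8.76e+05 Pa = 876 kPa.

ΔP ≈ 876 kPa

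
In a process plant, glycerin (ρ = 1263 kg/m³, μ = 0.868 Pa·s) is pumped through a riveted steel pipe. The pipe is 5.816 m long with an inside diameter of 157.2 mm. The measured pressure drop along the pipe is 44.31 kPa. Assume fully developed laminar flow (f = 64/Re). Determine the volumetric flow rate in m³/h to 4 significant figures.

Q ≈ 473.6 m³/h

For laminar flow, f = 64/Re with Re = ρVD/μ, so Darcy-Weisbach reduces to ΔP = 32μLV/D². Solving for V: V = ΔP·D²/(32μL) = 4.431e+04·(0.1572)²/(32·0.868·5.816) = 6.778 m/s.
Check: Re = ρVD/μ = 1263·6.778·0.1572/0.868 = 1550 < 2300, so the laminar assumption holds.
Q = V·A = 6.778·(π/4·0.1572²) = 0.1316 m³/s = 473.6 m³/h.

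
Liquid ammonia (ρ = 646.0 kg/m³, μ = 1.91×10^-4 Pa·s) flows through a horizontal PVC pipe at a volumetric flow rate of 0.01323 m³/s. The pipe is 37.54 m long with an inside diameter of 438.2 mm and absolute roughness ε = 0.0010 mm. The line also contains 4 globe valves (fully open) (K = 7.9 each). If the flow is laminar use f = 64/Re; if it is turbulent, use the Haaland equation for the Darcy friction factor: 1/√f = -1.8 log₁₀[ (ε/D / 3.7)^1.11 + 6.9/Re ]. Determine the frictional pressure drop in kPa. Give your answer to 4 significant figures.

Cross-sectional area A = πD²/4 = π(0.4382)²/4 = 0.1508 m²; mean velocity V = Q/A = 0.01323/0.1508 = 0.08773 m/s.
Reynolds number Re = ρVD/μ = 646 · 0.08773 · 0.4382 / 0.000191 = 1.3e+05.
Re > 4000 → turbulent. Relative roughness ε/D = 1e-06/0.4382 = 2.28e-06. Haaland: 1/√f = -1.8 log₁₀[(2.28e-06/3.7)^1.11 + 6.9/1.3e+05] = -1.8 log₁₀[1.28e-07 + 5.31e-05] = 7.693, so f = 0.0169.
Total minor-loss coefficient ΣK = 4·7.9 = 31.6.
ΔP = [f·L/D + ΣK]·(ρV²/2) = [0.0169·37.54/0.4382 + 31.6]·(646·0.08773²/2) = [1.447 + 31.6]·2.486 = 82.15 Pa.
ΔP = 82.15 Pa = 0.08215 kPa.

ΔP ≈ 0.08215 kPa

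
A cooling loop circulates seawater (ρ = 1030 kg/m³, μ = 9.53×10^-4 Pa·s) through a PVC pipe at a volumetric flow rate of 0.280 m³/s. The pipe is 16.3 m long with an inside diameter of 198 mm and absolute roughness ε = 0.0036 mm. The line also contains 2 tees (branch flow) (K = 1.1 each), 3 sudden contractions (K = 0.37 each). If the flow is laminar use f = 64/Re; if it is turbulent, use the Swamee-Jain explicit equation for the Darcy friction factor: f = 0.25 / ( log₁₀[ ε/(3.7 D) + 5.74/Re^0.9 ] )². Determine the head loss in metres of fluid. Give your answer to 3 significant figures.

Cross-sectional area A = πD²/4 = π(0.198)²/4 = 0.03079 m²; mean velocity V = Q/A = 0.28/0.03079 = 9.094 m/s.
Reynolds number Re = ρVD/μ = 1030 · 9.094 · 0.198 / 0.000953 = 1.946e+06.
Re > 4000 → turbulent. Relative roughness ε/D = 3.6e-06/0.198 = 1.82e-05. Swamee-Jain: f = 0.25/(log₁₀[1.82e-05/3.7 + 5.74/1.946e+06^0.9])² = 0.25/(log₁₀[4.91e-06 + 1.26e-05])² = 0.25/(-4.758)² = 0.01104.
Total minor-loss coefficient ΣK = 2·1.1 + 3·0.37 = 3.31.
ΔP = [f·L/D + ΣK]·(ρV²/2) = [0.01104·16.3/0.198 + 3.31]·(1030·9.094²/2) = [0.9092 + 3.31]·4.259e+04 = 1.797e+05 Pa.
Head loss h_f = ΔP/(ρg) = 1.797e+05/(1030·9.81) = 17.8 m.

h_f ≈ 17.8 m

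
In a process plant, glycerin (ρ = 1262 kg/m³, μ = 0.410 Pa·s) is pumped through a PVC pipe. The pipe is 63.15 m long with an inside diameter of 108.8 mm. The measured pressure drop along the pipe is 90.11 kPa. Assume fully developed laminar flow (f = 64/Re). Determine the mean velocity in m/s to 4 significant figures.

For laminar flow, f = 64/Re with Re = ρVD/μ, so Darcy-Weisbach reduces to ΔP = 32μLV/D². Solving for V: V = ΔP·D²/(32μL) = 9.011e+04·(0.1088)²/(32·0.41·63.15) = 1.287 m/s.
Check: Re = ρVD/μ = 1262·1.287·0.1088/0.41 = 431.1 < 2300, so the laminar assumption holds.

V ≈ 1.287 m/s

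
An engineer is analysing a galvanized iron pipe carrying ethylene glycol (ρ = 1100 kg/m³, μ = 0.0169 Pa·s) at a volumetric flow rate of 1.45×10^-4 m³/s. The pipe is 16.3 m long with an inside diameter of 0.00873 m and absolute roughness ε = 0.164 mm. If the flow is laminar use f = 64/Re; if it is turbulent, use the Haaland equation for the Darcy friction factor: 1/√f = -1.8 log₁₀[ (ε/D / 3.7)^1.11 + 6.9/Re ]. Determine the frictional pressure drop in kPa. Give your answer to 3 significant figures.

Cross-sectional area A = πD²/4 = π(0.00873)²/4 = 5.986e-05 m²; mean velocity V = Q/A = 0.000145/5.986e-05 = 2.422 m/s.
Reynolds number Re = ρVD/μ = 1100 · 2.422 · 0.00873 / 0.0169 = 1376.
Re < 2300 → laminar flow, so f = 64/Re = 64/1376 = 0.0465 (the turbulent correlation is not needed).
Darcy-Weisbach: ΔP = f(L/D)(ρV²/2) = 0.0465·(16.3/0.00873)·(1100·2.422²/2) = 0.0465·1867·3227 = 2.802e+05 Pa.
ΔP = 2.802e+05 Pa = 280 kPa.

ΔP ≈ 280 kPa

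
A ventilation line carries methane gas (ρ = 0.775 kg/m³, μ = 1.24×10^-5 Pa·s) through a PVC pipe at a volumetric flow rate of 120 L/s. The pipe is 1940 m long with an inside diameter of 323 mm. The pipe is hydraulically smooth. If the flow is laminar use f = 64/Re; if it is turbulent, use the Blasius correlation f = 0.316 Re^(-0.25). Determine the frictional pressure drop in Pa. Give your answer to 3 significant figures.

Q = 120 L/s = 120/1000 = 0.12 m³/s.
Cross-sectional area A = πD²/4 = π(0.323)²/4 = 0.08194 m²; mean velocity V = Q/A = 0.12/0.08194 = 1.464 m/s.
Reynolds number Re = ρVD/μ = 0.775 · 1.464 · 0.323 / 1.24e-05 = 2.956e+04.
Re > 4000 → turbulent. Smooth-pipe (Blasius): f = 0.316 Re^(-0.25) = 0.316/(2.956e+04)^0.25 = 0.0241.
Darcy-Weisbach: ΔP = f(L/D)(ρV²/2) = 0.0241·(1940/0.323)·(0.775·1.464²/2) = 0.0241·6006·0.8311 = 120.3 Pa.

ΔP ≈ 120 Pa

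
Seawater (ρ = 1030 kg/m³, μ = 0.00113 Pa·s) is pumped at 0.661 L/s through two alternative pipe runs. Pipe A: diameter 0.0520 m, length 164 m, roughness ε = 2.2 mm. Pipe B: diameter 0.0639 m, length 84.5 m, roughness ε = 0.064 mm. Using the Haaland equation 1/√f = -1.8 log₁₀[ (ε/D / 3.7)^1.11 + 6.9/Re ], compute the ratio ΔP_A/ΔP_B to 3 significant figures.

Pipe A: V = Q/A = 0.000661/0.002124 = 0.3112 m/s; Re = 1.475e+04; ε/D = 0.0423; Haaland → f = 0.0682; ΔP_A = f(L/D)(ρV²/2) = 1.073e+04 Pa.
Pipe B: V = Q/A = 0.000661/0.003207 = 0.2061 m/s; Re = 1.201e+04; ε/D = 0.001; Haaland → f = 0.03082; ΔP_B = f(L/D)(ρV²/2) = 891.6 Pa.
ΔP_A/ΔP_B = 1.073e+04/891.6 = 12.0.

ΔP_A/ΔP_B ≈ 12.0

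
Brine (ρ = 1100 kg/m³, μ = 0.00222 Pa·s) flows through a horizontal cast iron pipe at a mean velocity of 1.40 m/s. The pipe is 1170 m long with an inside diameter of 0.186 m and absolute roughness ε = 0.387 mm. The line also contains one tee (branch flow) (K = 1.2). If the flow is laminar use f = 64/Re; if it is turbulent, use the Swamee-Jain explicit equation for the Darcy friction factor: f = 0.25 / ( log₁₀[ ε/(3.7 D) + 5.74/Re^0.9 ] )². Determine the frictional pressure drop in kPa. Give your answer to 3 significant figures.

ΔP ≈ 172 kPa

Reynolds number Re = ρVD/μ = 1100 · 1.4 · 0.186 / 0.00222 = 1.29e+05.
Re > 4000 → turbulent. Relative roughness ε/D = 0.000387/0.186 = 0.00208. Swamee-Jain: f = 0.25/(log₁₀[0.00208/3.7 + 5.74/1.29e+05^0.9])² = 0.25/(log₁₀[0.000562 + 0.000144])² = 0.25/(-3.151)² = 0.02518.
Total minor-loss coefficient ΣK = 1·1.2 = 1.2.
ΔP = [f·L/D + ΣK]·(ρV²/2) = [0.02518·1170/0.186 + 1.2]·(1100·1.4²/2) = [158.4 + 1.2]·1078 = 1.721e+05 Pa.
ΔP = 1.721e+05 Pa = 172 kPa.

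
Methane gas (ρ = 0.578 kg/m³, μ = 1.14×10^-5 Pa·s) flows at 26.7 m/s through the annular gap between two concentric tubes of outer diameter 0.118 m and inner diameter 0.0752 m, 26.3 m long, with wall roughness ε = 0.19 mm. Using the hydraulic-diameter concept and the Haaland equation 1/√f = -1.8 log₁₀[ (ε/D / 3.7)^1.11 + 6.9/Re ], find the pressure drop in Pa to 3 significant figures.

ΔP ≈ 3910 Pa

Hydraulic diameter D_h = 4A/P = D_o - D_i = 0.118 - 0.0752 = 0.0428 m.
Re = ρVD_h/μ = 0.578·26.7·0.0428/1.14e-05 = 5.794e+04.
ε/D_h = 0.00019/0.0428 = 0.00444; Haaland gives 1/√f = -1.8 log₁₀[0.000573+0.000119] = 5.688, so f = 0.03091.
ΔP = f(L/D_h)(ρV²/2) = 0.03091·26.3/0.0428·206 = 3913 Pa.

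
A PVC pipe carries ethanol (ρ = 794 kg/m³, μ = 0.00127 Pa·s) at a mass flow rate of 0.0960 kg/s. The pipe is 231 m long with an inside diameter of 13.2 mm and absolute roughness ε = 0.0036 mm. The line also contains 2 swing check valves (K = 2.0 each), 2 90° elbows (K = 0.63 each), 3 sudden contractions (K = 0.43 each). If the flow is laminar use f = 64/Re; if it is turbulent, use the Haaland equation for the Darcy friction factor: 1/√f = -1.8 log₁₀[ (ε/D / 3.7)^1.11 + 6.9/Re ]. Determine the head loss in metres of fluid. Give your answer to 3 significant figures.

A = πD²/4 = π(0.0132)²/4 = 0.0001368 m²; mean velocity V = ṁ/(ρA) = 0.096/(794 · 0.0001368) = 0.8835 m/s.
Reynolds number Re = ρVD/μ = 794 · 0.8835 · 0.0132 / 0.00127 = 7291.
Re > 4000 → turbulent. Relative roughness ε/D = 3.6e-06/0.0132 = 0.000273. Haaland: 1/√f = -1.8 log₁₀[(0.000273/3.7)^1.11 + 6.9/7291] = -1.8 log₁₀[2.59e-05 + 0.000946] = 5.422, so f = 0.03402.
Total minor-loss coefficient ΣK = 2·2 + 2·0.63 + 3·0.43 = 6.55.
ΔP = [f·L/D + ΣK]·(ρV²/2) = [0.03402·231/0.0132 + 6.55]·(794·0.8835²/2) = [595.3 + 6.55]·309.9 = 1.865e+05 Pa.
Head loss h_f = ΔP/(ρg) = 1.865e+05/(794·9.81) = 23.9 m.

h_f ≈ 23.9 m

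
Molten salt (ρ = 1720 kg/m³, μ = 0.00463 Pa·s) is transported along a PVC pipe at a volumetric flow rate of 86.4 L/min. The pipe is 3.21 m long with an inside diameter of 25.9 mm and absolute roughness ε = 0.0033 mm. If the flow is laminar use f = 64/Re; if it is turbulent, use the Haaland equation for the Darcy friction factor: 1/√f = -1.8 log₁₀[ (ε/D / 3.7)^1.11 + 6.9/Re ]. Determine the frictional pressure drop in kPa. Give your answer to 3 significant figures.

Q = 86.4 L/min = 86.4/60000 = 0.00144 m³/s.
Cross-sectional area A = πD²/4 = π(0.0259)²/4 = 0.0005269 m²; mean velocity V = Q/A = 0.00144/0.0005269 = 2.733 m/s.
Reynolds number Re = ρVD/μ = 1720 · 2.733 · 0.0259 / 0.00463 = 2.63e+04.
Re > 4000 → turbulent. Relative roughness ε/D = 3.3e-06/0.0259 = 0.000127. Haaland: 1/√f = -1.8 log₁₀[(0.000127/3.7)^1.11 + 6.9/2.63e+04] = -1.8 log₁₀[1.11e-05 + 0.000262] = 6.413, so f = 0.02431.
Darcy-Weisbach: ΔP = f(L/D)(ρV²/2) = 0.02431·(3.21/0.0259)·(1720·2.733²/2) = 0.02431·123.9·6425 = 1.936e+04 Pa.
ΔP = 1.936e+04 Pa = 19.4 kPa.

ΔP ≈ 19.4 kPa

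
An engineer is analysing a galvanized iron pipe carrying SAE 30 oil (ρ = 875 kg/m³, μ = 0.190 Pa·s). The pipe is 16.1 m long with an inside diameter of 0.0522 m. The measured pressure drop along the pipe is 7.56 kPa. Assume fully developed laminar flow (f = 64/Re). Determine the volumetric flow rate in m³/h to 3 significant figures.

Q ≈ 1.62 m³/h

For laminar flow, f = 64/Re with Re = ρVD/μ, so Darcy-Weisbach reduces to ΔP = 32μLV/D². Solving for V: V = ΔP·D²/(32μL) = 7560·(0.0522)²/(32·0.19·16.1) = 0.2104 m/s.
Check: Re = ρVD/μ = 875·0.2104·0.0522/0.19 = 50.59 < 2300, so the laminar assumption holds.
Q = V·A = 0.2104·(π/4·0.0522²) = 0.0004504 m³/s = 1.62 m³/h.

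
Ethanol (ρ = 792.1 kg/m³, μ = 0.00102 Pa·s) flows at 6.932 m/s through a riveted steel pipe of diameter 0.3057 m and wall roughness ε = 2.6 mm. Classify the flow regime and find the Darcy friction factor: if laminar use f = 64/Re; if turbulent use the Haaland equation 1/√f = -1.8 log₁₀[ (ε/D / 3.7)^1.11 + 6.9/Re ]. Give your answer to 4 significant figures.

Re = ρVD/μ = 792.1·6.932·0.3057/0.00102 = 1.646e+06.
Re > 4000 → turbulent. ε/D = 0.0026/0.3057 = 0.00851; Haaland: 1/√f = -1.8 log₁₀[0.00118 + 4.19e-06] = 5.269, so f = 0.03602.

f ≈ 0.03602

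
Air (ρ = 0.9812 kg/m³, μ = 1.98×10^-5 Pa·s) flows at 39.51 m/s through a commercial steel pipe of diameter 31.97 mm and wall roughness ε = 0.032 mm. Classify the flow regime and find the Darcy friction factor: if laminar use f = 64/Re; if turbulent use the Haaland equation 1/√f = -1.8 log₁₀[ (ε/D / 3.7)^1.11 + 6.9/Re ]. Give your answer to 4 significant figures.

f ≈ 0.02307

Re = ρVD/μ = 0.9812·39.51·0.03197/1.98e-05 = 6.26e+04.
Re > 4000 → turbulent. ε/D = 3.2e-05/0.03197 = 0.001; Haaland: 1/√f = -1.8 log₁₀[0.00011 + 0.00011] = 6.584, so f = 0.02307.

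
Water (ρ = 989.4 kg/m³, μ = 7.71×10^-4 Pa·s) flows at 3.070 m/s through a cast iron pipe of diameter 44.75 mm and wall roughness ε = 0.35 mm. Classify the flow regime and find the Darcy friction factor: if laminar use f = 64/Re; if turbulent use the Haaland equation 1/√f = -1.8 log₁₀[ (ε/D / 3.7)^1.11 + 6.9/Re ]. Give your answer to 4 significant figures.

f ≈ 0.03538

Re = ρVD/μ = 989.4·3.07·0.04475/0.000771 = 1.763e+05.
Re > 4000 → turbulent. ε/D = 0.00035/0.04475 = 0.00782; Haaland: 1/√f = -1.8 log₁₀[0.00107 + 3.91e-05] = 5.317, so f = 0.03538.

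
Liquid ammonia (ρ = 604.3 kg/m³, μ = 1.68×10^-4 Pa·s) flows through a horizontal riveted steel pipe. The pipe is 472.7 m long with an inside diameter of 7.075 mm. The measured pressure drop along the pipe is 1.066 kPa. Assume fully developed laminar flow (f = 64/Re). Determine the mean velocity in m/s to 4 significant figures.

V ≈ 0.02100 m/s

For laminar flow, f = 64/Re with Re = ρVD/μ, so Darcy-Weisbach reduces to ΔP = 32μLV/D². Solving for V: V = ΔP·D²/(32μL) = 1066·(0.007075)²/(32·0.000168·472.7) = 0.021 m/s.
Check: Re = ρVD/μ = 604.3·0.021·0.007075/0.000168 = 534.4 < 2300, so the laminar assumption holds.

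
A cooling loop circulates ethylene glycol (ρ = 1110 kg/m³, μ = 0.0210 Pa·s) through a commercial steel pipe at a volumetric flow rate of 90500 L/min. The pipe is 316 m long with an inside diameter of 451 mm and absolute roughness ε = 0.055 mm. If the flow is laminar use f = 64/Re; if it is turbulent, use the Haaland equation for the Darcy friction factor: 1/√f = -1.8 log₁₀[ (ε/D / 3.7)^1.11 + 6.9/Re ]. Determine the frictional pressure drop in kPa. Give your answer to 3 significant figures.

Q = 90500 L/min = 90500/60000 = 1.508 m³/s.
Cross-sectional area A = πD²/4 = π(0.451)²/4 = 0.1598 m²; mean velocity V = Q/A = 1.508/0.1598 = 9.442 m/s.
Reynolds number Re = ρVD/μ = 1110 · 9.442 · 0.451 / 0.021 = 2.251e+05.
Re > 4000 → turbulent. Relative roughness ε/D = 5.5e-05/0.451 = 0.000122. Haaland: 1/√f = -1.8 log₁₀[(0.000122/3.7)^1.11 + 6.9/2.251e+05] = -1.8 log₁₀[1.06e-05 + 3.07e-05] = 7.892, so f = 0.01605.
Darcy-Weisbach: ΔP = f(L/D)(ρV²/2) = 0.01605·(316/0.451)·(1110·9.442²/2) = 0.01605·700.7·4.948e+04 = 5.566e+05 Pa.
ΔP = 5.566e+05 Pa = 557 kPa.

ΔP ≈ 557 kPa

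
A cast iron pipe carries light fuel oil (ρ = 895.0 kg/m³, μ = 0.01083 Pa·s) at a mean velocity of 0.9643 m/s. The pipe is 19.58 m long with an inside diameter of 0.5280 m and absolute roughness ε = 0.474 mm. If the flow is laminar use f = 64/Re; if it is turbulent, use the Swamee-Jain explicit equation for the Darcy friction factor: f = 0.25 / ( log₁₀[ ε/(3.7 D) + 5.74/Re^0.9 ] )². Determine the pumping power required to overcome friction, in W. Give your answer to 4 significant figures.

P ≈ 79.79 W

Reynolds number Re = ρVD/μ = 895 · 0.9643 · 0.528 / 0.0108 = 4.208e+04.
Re > 4000 → turbulent. Relative roughness ε/D = 0.000474/0.528 = 0.000898. Swamee-Jain: f = 0.25/(log₁₀[0.000898/3.7 + 5.74/4.208e+04^0.9])² = 0.25/(log₁₀[0.000243 + 0.000396])² = 0.25/(-3.195)² = 0.02449.
Darcy-Weisbach: ΔP = f(L/D)(ρV²/2) = 0.02449·(19.58/0.528)·(895·0.9643²/2) = 0.02449·37.08·416.1 = 377.9 Pa.
Q = V·A = 0.9643·0.219 = 0.2111 m³/s.
Pumping power P = QΔP = 0.2111·377.9 = 79.792 W = 79.79 W.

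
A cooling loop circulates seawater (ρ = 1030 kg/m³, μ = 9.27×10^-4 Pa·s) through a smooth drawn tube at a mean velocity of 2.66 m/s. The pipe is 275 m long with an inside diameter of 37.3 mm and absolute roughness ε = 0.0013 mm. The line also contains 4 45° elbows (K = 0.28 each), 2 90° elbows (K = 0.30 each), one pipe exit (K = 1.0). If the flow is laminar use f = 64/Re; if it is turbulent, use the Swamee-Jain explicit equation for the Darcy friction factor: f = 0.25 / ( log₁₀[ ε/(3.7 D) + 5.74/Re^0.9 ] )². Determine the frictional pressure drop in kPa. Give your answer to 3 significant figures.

Reynolds number Re = ρVD/μ = 1030 · 2.66 · 0.0373 / 0.000927 = 1.102e+05.
Re > 4000 → turbulent. Relative roughness ε/D = 1.3e-06/0.0373 = 3.49e-05. Swamee-Jain: f = 0.25/(log₁₀[3.49e-05/3.7 + 5.74/1.102e+05^0.9])² = 0.25/(log₁₀[9.42e-06 + 0.000166])² = 0.25/(-3.755)² = 0.01773.
Total minor-loss coefficient ΣK = 4·0.28 + 2·0.3 + 1·1 = 2.72.
ΔP = [f·L/D + ΣK]·(ρV²/2) = [0.01773·275/0.0373 + 2.72]·(1030·2.66²/2) = [130.7 + 2.72]·3644 = 4.862e+05 Pa.
ΔP = 4.862e+05 Pa = 486 kPa.

ΔP ≈ 486 kPa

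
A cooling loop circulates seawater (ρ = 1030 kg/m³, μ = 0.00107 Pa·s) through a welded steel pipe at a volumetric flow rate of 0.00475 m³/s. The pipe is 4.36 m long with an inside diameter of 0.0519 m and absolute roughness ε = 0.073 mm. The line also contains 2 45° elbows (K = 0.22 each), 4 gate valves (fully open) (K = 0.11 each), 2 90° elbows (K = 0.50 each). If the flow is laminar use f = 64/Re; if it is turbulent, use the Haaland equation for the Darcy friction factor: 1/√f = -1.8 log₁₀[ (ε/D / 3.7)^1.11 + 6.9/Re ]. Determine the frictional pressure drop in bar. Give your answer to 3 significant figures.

Cross-sectional area A = πD²/4 = π(0.0519)²/4 = 0.002116 m²; mean velocity V = Q/A = 0.00475/0.002116 = 2.245 m/s.
Reynolds number Re = ρVD/μ = 1030 · 2.245 · 0.0519 / 0.00107 = 1.122e+05.
Re > 4000 → turbulent. Relative roughness ε/D = 7.3e-05/0.0519 = 0.00141. Haaland: 1/√f = -1.8 log₁₀[(0.00141/3.7)^1.11 + 6.9/1.122e+05] = -1.8 log₁₀[0.00016 + 6.15e-05] = 6.579, so f = 0.02311.
Total minor-loss coefficient ΣK = 2·0.22 + 4·0.11 + 2·0.5 = 1.88.
ΔP = [f·L/D + ΣK]·(ρV²/2) = [0.02311·4.36/0.0519 + 1.88]·(1030·2.245²/2) = [1.941 + 1.88]·2596 = 9920 Pa.
ΔP = 9920 Pa = 0.0992 bar.

ΔP ≈ 0.0992 bar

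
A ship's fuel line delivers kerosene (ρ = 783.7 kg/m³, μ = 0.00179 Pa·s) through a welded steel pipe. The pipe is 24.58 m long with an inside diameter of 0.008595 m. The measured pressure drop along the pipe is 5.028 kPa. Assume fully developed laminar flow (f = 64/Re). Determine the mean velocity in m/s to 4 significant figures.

For laminar flow, f = 64/Re with Re = ρVD/μ, so Darcy-Weisbach reduces to ΔP = 32μLV/D². Solving for V: V = ΔP·D²/(32μL) = 5028·(0.008595)²/(32·0.00179·24.58) = 0.2638 m/s.
Check: Re = ρVD/μ = 783.7·0.2638·0.008595/0.00179 = 992.8 < 2300, so the laminar assumption holds.

V ≈ 0.2638 m/s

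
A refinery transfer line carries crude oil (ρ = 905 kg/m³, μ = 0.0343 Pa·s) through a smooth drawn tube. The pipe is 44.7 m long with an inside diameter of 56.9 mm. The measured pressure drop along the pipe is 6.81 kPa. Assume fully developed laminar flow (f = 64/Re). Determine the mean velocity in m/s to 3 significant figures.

V ≈ 0.449 m/s

For laminar flow, f = 64/Re with Re = ρVD/μ, so Darcy-Weisbach reduces to ΔP = 32μLV/D². Solving for V: V = ΔP·D²/(32μL) = 6810·(0.0569)²/(32·0.0343·44.7) = 0.4494 m/s.
Check: Re = ρVD/μ = 905·0.4494·0.0569/0.0343 = 674.7 < 2300, so the laminar assumption holds.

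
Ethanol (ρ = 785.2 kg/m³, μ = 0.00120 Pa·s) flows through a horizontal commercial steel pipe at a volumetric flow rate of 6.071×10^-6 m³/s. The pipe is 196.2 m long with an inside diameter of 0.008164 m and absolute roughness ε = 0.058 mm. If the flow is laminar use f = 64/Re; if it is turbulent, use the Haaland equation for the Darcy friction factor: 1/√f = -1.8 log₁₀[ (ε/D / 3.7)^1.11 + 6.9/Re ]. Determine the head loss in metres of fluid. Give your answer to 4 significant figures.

h_f ≈ 1.702 m

Cross-sectional area A = πD²/4 = π(0.008164)²/4 = 5.235e-05 m²; mean velocity V = Q/A = 6.071e-06/5.235e-05 = 0.116 m/s.
Reynolds number Re = ρVD/μ = 785.2 · 0.116 · 0.008164 / 0.0012 = 619.5.
Re < 2300 → laminar flow, so f = 64/Re = 64/619.5 = 0.1033 (the turbulent correlation is not needed).
Darcy-Weisbach: ΔP = f(L/D)(ρV²/2) = 0.1033·(196.2/0.008164)·(785.2·0.116²/2) = 0.1033·2.403e+04·5.281 = 1.311e+04 Pa.
Head loss h_f = ΔP/(ρg) = 1.311e+04/(785.2·9.81) = 1.702 m.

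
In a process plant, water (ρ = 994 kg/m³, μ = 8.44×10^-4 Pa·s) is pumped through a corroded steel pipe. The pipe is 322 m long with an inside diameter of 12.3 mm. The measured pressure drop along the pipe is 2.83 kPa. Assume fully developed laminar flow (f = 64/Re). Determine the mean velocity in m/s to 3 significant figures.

For laminar flow, f = 64/Re with Re = ρVD/μ, so Darcy-Weisbach reduces to ΔP = 32μLV/D². Solving for V: V = ΔP·D²/(32μL) = 2830·(0.0123)²/(32·0.000844·322) = 0.04923 m/s.
Check: Re = ρVD/μ = 994·0.04923·0.0123/0.000844 = 713.2 < 2300, so the laminar assumption holds.

V ≈ 0.0492 m/s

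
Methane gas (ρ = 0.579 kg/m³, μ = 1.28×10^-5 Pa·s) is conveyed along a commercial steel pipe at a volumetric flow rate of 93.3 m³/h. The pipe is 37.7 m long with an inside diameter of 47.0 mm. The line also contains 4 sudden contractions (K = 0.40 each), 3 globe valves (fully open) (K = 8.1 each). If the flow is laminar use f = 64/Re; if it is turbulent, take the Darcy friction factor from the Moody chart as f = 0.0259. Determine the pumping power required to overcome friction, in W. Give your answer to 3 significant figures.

P ≈ 78.1 W

Q = 93.3 m³/h = 93.3/3600 = 0.02592 m³/s.
Cross-sectional area A = πD²/4 = π(0.047)²/4 = 0.001735 m²; mean velocity V = Q/A = 0.02592/0.001735 = 14.94 m/s.
Reynolds number Re = ρVD/μ = 0.579 · 14.94 · 0.047 / 1.28e-05 = 3.176e+04.
Re > 4000 → turbulent; use the Moody-chart value f = 0.0259.
Total minor-loss coefficient ΣK = 4·0.4 + 3·8.1 = 25.9.
ΔP = [f·L/D + ΣK]·(ρV²/2) = [0.0259·37.7/0.047 + 25.9]·(0.579·14.94²/2) = [20.78 + 25.9]·64.6 = 3015 Pa.
Pumping power P = QΔP = 0.02592·3015 = 78.14 W = 78.1 W.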